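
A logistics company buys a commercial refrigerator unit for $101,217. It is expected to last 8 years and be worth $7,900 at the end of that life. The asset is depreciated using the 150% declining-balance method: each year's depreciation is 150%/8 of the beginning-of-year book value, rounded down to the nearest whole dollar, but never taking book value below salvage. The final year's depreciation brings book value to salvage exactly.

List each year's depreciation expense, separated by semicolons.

Depreciable base = $101,217 − $7,900 = $93,317.
Year 1: ⌊$101,217 × 150%/8⌋ = $18,978. Book value $82,239.
Year 2: ⌊$82,239 × 150%/8⌋ = $15,419. Book value $66,820.
Year 3: ⌊$66,820 × 150%/8⌋ = $12,528. Book value $54,292.
Year 4: ⌊$54,292 × 150%/8⌋ = $10,179. Book value $44,113.
Year 5: ⌊$44,113 × 150%/8⌋ = $8,271. Book value $35,842.
Year 6: ⌊$35,842 × 150%/8⌋ = $6,720. Book value $29,122.
Year 7: ⌊$29,122 × 150%/8⌋ = $5,460. Book value $23,662.
Year 8 (final): $23,662 − $7,900 = $15,762. Book value $7,900.

$18,978; $15,419; $12,528; $10,179; $8,271; $6,720; $5,460; $15,762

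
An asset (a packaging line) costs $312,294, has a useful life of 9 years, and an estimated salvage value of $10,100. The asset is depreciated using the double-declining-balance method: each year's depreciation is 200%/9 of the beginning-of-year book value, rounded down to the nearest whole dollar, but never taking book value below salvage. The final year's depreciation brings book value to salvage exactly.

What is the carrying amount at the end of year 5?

Depreciable base = $312,294 − $10,100 = $302,194.
Year 1: ⌊$312,294 × 200%/9⌋ = $69,398. Book value $242,896.
Year 2: ⌊$242,896 × 200%/9⌋ = $53,976. Book value $188,920.
Year 3: ⌊$188,920 × 200%/9⌋ = $41,982. Book value $146,938.
Year 4: ⌊$146,938 × 200%/9⌋ = $32,652. Book value $114,286.
Year 5: ⌊$114,286 × 200%/9⌋ = $25,396. Book value $88,890.

$88,890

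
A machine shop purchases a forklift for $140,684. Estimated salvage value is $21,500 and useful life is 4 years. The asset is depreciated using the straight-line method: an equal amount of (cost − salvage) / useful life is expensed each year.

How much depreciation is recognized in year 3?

$29,796

Depreciable base = $140,684 − $21,500 = $119,184.
Annual expense = $119,184 / 4 = $29,796.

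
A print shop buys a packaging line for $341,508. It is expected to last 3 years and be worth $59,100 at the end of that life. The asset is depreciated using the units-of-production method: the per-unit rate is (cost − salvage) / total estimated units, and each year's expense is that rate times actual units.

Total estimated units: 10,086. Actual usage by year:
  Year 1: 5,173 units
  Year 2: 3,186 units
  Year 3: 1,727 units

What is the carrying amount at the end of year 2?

$107,456

Depreciable base = $341,508 − $59,100 = $282,408.
Rate = $282,408 / 10,086 units = $28 per unit.
Year 1: 5,173 × $28 = $144,844. Book value $196,664.
Year 2: 3,186 × $28 = $89,208. Book value $107,456.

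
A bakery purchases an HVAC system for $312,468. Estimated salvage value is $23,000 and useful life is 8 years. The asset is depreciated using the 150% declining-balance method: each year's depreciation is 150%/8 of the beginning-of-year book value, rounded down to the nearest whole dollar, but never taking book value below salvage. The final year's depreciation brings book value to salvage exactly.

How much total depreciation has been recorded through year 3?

$144,866

Depreciable base = $312,468 − $23,000 = $289,468.
Year 1: ⌊$312,468 × 150%/8⌋ = $58,587. Book value $253,881.
Year 2: ⌊$253,881 × 150%/8⌋ = $47,602. Book value $206,279.
Year 3: ⌊$206,279 × 150%/8⌋ = $38,677. Book value $167,602.
Accumulated through year 3 = $312,468 − $167,602 = $144,866.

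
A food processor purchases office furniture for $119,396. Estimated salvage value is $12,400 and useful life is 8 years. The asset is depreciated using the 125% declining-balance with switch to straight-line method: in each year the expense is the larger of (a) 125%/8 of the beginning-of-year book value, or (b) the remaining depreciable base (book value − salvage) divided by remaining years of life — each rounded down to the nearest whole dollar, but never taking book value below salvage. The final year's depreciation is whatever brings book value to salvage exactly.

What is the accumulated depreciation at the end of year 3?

$47,676

Depreciable base = $119,396 − $12,400 = $106,996.
Year 1: DB = ⌊$119,396 × 125%/8⌋ = $18,655; SL = ⌊$106,996/8⌋ = $13,374 → take DB $18,655. Book value $100,741.
Year 2: DB = ⌊$100,741 × 125%/8⌋ = $15,740; SL = ⌊$88,341/7⌋ = $12,620 → take DB $15,740. Book value $85,001.
Year 3: DB = ⌊$85,001 × 125%/8⌋ = $13,281; SL = ⌊$72,601/6⌋ = $12,100 → take DB $13,281. Book value $71,720.
Accumulated through year 3 = $119,396 − $71,720 = $47,676.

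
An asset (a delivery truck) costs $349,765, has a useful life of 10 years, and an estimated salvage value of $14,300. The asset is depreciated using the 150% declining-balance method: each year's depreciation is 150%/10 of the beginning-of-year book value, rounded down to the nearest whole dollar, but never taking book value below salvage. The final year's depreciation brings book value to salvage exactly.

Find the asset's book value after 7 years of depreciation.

$112,128

Depreciable base = $349,765 − $14,300 = $335,465.
Year 1: ⌊$349,765 × 150%/10⌋ = $52,464. Book value $297,301.
Year 2: ⌊$297,301 × 150%/10⌋ = $44,595. Book value $252,706.
Year 3: ⌊$252,706 × 150%/10⌋ = $37,905. Book value $214,801.
Year 4: ⌊$214,801 × 150%/10⌋ = $32,220. Book value $182,581.
Year 5: ⌊$182,581 × 150%/10⌋ = $27,387. Book value $155,194.
Year 6: ⌊$155,194 × 150%/10⌋ = $23,279. Book value $131,915.
Year 7: ⌊$131,915 × 150%/10⌋ = $19,787. Book value $112,128.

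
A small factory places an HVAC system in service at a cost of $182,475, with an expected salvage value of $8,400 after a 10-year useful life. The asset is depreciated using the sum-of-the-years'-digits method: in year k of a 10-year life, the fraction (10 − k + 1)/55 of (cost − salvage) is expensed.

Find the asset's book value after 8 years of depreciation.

Depreciable base = $182,475 − $8,400 = $174,075.
Sum of the years' digits = 10+9+8+7+6+5+4+3+2+1 = 55.
Year 1: $174,075 × 10/55 = $31,650. Book value $150,825.
Year 2: $174,075 × 9/55 = $28,485. Book value $122,340.
Year 3: $174,075 × 8/55 = $25,320. Book value $97,020.
Year 4: $174,075 × 7/55 = $22,155. Book value $74,865.
Year 5: $174,075 × 6/55 = $18,990. Book value $55,875.
Year 6: $174,075 × 5/55 = $15,825. Book value $40,050.
Year 7: $174,075 × 4/55 = $12,660. Book value $27,390.
Year 8: $174,075 × 3/55 = $9,495. Book value $17,895.

$17,895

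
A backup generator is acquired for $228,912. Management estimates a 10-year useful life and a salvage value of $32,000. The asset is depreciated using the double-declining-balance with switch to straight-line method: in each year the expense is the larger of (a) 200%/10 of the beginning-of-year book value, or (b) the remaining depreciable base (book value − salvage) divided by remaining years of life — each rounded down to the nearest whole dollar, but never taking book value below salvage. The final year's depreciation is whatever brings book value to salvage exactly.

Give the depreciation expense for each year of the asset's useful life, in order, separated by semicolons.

$45,782; $36,626; $29,300; $23,440; $18,752; $15,002; $12,002; $9,601; $6,407; $0

Depreciable base = $228,912 − $32,000 = $196,912.
Year 1: DB = ⌊$228,912 × 200%/10⌋ = $45,782; SL = ⌊$196,912/10⌋ = $19,691 → take DB $45,782. Book value $183,130.
Year 2: DB = ⌊$183,130 × 200%/10⌋ = $36,626; SL = ⌊$151,130/9⌋ = $16,792 → take DB $36,626. Book value $146,504.
Year 3: DB = ⌊$146,504 × 200%/10⌋ = $29,300; SL = ⌊$114,504/8⌋ = $14,313 → take DB $29,300. Book value $117,204.
Year 4: DB = ⌊$117,204 × 200%/10⌋ = $23,440; SL = ⌊$85,204/7⌋ = $12,172 → take DB $23,440. Book value $93,764.
Year 5: DB = ⌊$93,764 × 200%/10⌋ = $18,752; SL = ⌊$61,764/6⌋ = $10,294 → take DB $18,752. Book value $75,012.
Year 6: DB = ⌊$75,012 × 200%/10⌋ = $15,002; SL = ⌊$43,012/5⌋ = $8,602 → take DB $15,002. Book value $60,010.
Year 7: DB = ⌊$60,010 × 200%/10⌋ = $12,002; SL = ⌊$28,010/4⌋ = $7,002 → take DB $12,002. Book value $48,008.
Year 8: DB = ⌊$48,008 × 200%/10⌋ = $9,601; SL = ⌊$16,008/3⌋ = $5,336 → take DB $9,601. Book value $38,407.
Year 9: DB = ⌊$38,407 × 200%/10⌋ = $7,681; SL = ⌊$6,407/2⌋ = $3,203 → take DB $7,681, capped at $6,407. Book value $32,000.
Year 10 (final): $32,000 − $32,000 = $0. Book value $32,000.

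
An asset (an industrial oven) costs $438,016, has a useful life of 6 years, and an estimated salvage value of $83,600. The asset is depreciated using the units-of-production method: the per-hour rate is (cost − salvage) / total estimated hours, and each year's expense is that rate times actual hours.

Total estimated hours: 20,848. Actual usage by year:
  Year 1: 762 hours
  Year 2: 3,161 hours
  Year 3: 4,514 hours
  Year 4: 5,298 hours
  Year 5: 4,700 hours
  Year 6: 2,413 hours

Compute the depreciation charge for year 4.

Depreciable base = $438,016 − $83,600 = $354,416.
Rate = $354,416 / 20,848 hours = $17 per hour.
Year 1: 762 × $17 = $12,954. Book value $425,062.
Year 2: 3,161 × $17 = $53,737. Book value $371,325.
Year 3: 4,514 × $17 = $76,738. Book value $294,587.
Year 4: 5,298 × $17 = $90,066. Book value $204,521.

$90,066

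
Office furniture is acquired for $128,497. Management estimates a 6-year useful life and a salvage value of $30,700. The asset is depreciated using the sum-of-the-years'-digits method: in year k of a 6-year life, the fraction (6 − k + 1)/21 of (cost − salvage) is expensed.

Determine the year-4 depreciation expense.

$13,971

Depreciable base = $128,497 − $30,700 = $97,797.
Sum of the years' digits = 6+5+4+3+2+1 = 21.
Year 1: $97,797 × 6/21 = $27,942. Book value $100,555.
Year 2: $97,797 × 5/21 = $23,285. Book value $77,270.
Year 3: $97,797 × 4/21 = $18,628. Book value $58,642.
Year 4: $97,797 × 3/21 = $13,971. Book value $44,671.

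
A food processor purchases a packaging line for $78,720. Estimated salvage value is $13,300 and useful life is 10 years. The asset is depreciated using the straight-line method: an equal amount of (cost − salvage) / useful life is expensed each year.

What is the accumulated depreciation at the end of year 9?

Depreciable base = $78,720 − $13,300 = $65,420.
Annual expense = $65,420 / 10 = $6,542.
End of year 1: book value $72,178.
End of year 2: book value $65,636.
End of year 3: book value $59,094.
End of year 4: book value $52,552.
End of year 5: book value $46,010.
End of year 6: book value $39,468.
End of year 7: book value $32,926.
End of year 8: book value $26,384.
End of year 9: book value $19,842.
Accumulated through year 9 = $78,720 − $19,842 = $58,878.

$58,878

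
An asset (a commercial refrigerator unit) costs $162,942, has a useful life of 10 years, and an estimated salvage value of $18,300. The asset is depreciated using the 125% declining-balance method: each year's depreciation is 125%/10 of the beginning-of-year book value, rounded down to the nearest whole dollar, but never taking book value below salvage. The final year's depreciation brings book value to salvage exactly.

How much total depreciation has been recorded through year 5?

Depreciable base = $162,942 − $18,300 = $144,642.
Year 1: ⌊$162,942 × 125%/10⌋ = $20,367. Book value $142,575.
Year 2: ⌊$142,575 × 125%/10⌋ = $17,821. Book value $124,754.
Year 3: ⌊$124,754 × 125%/10⌋ = $15,594. Book value $109,160.
Year 4: ⌊$109,160 × 125%/10⌋ = $13,645. Book value $95,515.
Year 5: ⌊$95,515 × 125%/10⌋ = $11,939. Book value $83,576.
Accumulated through year 5 = $162,942 − $83,576 = $79,366.

$79,366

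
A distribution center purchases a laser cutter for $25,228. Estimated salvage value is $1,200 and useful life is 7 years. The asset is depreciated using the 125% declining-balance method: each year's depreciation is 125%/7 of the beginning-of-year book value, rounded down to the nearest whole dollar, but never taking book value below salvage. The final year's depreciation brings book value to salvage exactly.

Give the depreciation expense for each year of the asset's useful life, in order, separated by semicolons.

Depreciable base = $25,228 − $1,200 = $24,028.
Year 1: ⌊$25,228 × 125%/7⌋ = $4,505. Book value $20,723.
Year 2: ⌊$20,723 × 125%/7⌋ = $3,700. Book value $17,023.
Year 3: ⌊$17,023 × 125%/7⌋ = $3,039. Book value $13,984.
Year 4: ⌊$13,984 × 125%/7⌋ = $2,497. Book value $11,487.
Year 5: ⌊$11,487 × 125%/7⌋ = $2,051. Book value $9,436.
Year 6: ⌊$9,436 × 125%/7⌋ = $1,685. Book value $7,751.
Year 7 (final): $7,751 − $1,200 = $6,551. Book value $1,200.

$4,505; $3,700; $3,039; $2,497; $2,051; $1,685; $6,551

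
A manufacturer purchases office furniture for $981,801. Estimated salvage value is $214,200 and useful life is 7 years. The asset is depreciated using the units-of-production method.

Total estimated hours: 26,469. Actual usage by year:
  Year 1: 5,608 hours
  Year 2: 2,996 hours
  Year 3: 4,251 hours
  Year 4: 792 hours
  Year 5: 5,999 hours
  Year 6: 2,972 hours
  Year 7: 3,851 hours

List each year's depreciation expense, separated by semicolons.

Depreciable base = $981,801 − $214,200 = $767,601.
Rate = $767,601 / 26,469 hours = $29 per hour.
Year 1: 5,608 × $29 = $162,632. Book value $819,169.
Year 2: 2,996 × $29 = $86,884. Book value $732,285.
Year 3: 4,251 × $29 = $123,279. Book value $609,006.
Year 4: 792 × $29 = $22,968. Book value $586,038.
Year 5: 5,999 × $29 = $173,971. Book value $412,067.
Year 6: 2,972 × $29 = $86,188. Book value $325,879.
Year 7: 3,851 × $29 = $111,679. Book value $214,200.

$162,632; $86,884; $123,279; $22,968; $173,971; $86,188; $111,679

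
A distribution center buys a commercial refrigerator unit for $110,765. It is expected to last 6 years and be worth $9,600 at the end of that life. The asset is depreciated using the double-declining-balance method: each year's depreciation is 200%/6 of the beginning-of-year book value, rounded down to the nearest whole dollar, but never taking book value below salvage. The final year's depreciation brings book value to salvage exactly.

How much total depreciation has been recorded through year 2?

Depreciable base = $110,765 − $9,600 = $101,165.
Year 1: ⌊$110,765 × 200%/6⌋ = $36,921. Book value $73,844.
Year 2: ⌊$73,844 × 200%/6⌋ = $24,614. Book value $49,230.
Accumulated through year 2 = $110,765 − $49,230 = $61,535.

$61,535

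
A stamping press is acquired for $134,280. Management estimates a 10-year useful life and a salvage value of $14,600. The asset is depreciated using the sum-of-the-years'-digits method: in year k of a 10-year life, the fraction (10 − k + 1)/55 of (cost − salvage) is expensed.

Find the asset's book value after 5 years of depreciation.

Depreciable base = $134,280 − $14,600 = $119,680.
Sum of the years' digits = 10+9+8+7+6+5+4+3+2+1 = 55.
Year 1: $119,680 × 10/55 = $21,760. Book value $112,520.
Year 2: $119,680 × 9/55 = $19,584. Book value $92,936.
Year 3: $119,680 × 8/55 = $17,408. Book value $75,528.
Year 4: $119,680 × 7/55 = $15,232. Book value $60,296.
Year 5: $119,680 × 6/55 = $13,056. Book value $47,240.

$47,240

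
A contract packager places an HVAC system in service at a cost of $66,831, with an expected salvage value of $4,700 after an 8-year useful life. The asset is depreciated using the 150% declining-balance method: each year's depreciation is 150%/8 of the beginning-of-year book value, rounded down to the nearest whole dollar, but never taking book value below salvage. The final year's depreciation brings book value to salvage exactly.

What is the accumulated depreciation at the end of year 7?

$51,207

Depreciable base = $66,831 − $4,700 = $62,131.
Year 1: ⌊$66,831 × 150%/8⌋ = $12,530. Book value $54,301.
Year 2: ⌊$54,301 × 150%/8⌋ = $10,181. Book value $44,120.
Year 3: ⌊$44,120 × 150%/8⌋ = $8,272. Book value $35,848.
Year 4: ⌊$35,848 × 150%/8⌋ = $6,721. Book value $29,127.
Year 5: ⌊$29,127 × 150%/8⌋ = $5,461. Book value $23,666.
Year 6: ⌊$23,666 × 150%/8⌋ = $4,437. Book value $19,229.
Year 7: ⌊$19,229 × 150%/8⌋ = $3,605. Book value $15,624.
Accumulated through year 7 = $66,831 − $15,624 = $51,207.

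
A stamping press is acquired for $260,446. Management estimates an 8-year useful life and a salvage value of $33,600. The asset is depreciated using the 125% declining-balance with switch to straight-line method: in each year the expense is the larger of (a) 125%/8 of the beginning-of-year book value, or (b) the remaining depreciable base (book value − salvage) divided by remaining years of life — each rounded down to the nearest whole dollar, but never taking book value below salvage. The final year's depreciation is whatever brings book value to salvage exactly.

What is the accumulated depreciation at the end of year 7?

Depreciable base = $260,446 − $33,600 = $226,846.
Year 1: DB = ⌊$260,446 × 125%/8⌋ = $40,694; SL = ⌊$226,846/8⌋ = $28,355 → take DB $40,694. Book value $219,752.
Year 2: DB = ⌊$219,752 × 125%/8⌋ = $34,336; SL = ⌊$186,152/7⌋ = $26,593 → take DB $34,336. Book value $185,416.
Year 3: DB = ⌊$185,416 × 125%/8⌋ = $28,971; SL = ⌊$151,816/6⌋ = $25,302 → take DB $28,971. Book value $156,445.
Year 4: DB = ⌊$156,445 × 125%/8⌋ = $24,444; SL = ⌊$122,845/5⌋ = $24,569 → take SL $24,569. Book value $131,876.
Year 5: DB = ⌊$131,876 × 125%/8⌋ = $20,605; SL = ⌊$98,276/4⌋ = $24,569 → take SL $24,569. Book value $107,307.
Year 6: DB = ⌊$107,307 × 125%/8⌋ = $16,766; SL = ⌊$73,707/3⌋ = $24,569 → take SL $24,569. Book value $82,738.
Year 7: DB = ⌊$82,738 × 125%/8⌋ = $12,927; SL = ⌊$49,138/2⌋ = $24,569 → take SL $24,569. Book value $58,169.
Accumulated through year 7 = $260,446 − $58,169 = $202,277.

$202,277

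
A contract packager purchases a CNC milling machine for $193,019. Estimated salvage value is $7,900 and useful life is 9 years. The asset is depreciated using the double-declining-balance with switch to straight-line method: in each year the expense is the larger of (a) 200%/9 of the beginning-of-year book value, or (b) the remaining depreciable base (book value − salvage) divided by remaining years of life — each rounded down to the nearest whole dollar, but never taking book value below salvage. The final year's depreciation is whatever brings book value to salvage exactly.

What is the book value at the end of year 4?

Depreciable base = $193,019 − $7,900 = $185,119.
Year 1: DB = ⌊$193,019 × 200%/9⌋ = $42,893; SL = ⌊$185,119/9⌋ = $20,568 → take DB $42,893. Book value $150,126.
Year 2: DB = ⌊$150,126 × 200%/9⌋ = $33,361; SL = ⌊$142,226/8⌋ = $17,778 → take DB $33,361. Book value $116,765.
Year 3: DB = ⌊$116,765 × 200%/9⌋ = $25,947; SL = ⌊$108,865/7⌋ = $15,552 → take DB $25,947. Book value $90,818.
Year 4: DB = ⌊$90,818 × 200%/9⌋ = $20,181; SL = ⌊$82,918/6⌋ = $13,819 → take DB $20,181. Book value $70,637.

$70,637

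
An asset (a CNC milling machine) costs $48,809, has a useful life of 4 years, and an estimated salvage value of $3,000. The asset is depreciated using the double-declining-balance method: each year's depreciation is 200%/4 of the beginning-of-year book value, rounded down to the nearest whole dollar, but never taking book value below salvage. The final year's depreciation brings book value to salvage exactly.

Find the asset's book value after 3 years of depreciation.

Depreciable base = $48,809 − $3,000 = $45,809.
Year 1: ⌊$48,809 × 200%/4⌋ = $24,404. Book value $24,405.
Year 2: ⌊$24,405 × 200%/4⌋ = $12,202. Book value $12,203.
Year 3: ⌊$12,203 × 200%/4⌋ = $6,101. Book value $6,102.

$6,102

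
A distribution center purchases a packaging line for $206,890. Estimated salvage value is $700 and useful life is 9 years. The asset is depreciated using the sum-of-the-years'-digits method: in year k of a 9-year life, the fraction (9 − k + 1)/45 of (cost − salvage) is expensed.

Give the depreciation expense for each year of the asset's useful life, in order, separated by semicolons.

$41,238; $36,656; $32,074; $27,492; $22,910; $18,328; $13,746; $9,164; $4,582

Depreciable base = $206,890 − $700 = $206,190.
Sum of the years' digits = 9+8+7+6+5+4+3+2+1 = 45.
Year 1: $206,190 × 9/45 = $41,238. Book value $165,652.
Year 2: $206,190 × 8/45 = $36,656. Book value $128,996.
Year 3: $206,190 × 7/45 = $32,074. Book value $96,922.
Year 4: $206,190 × 6/45 = $27,492. Book value $69,430.
Year 5: $206,190 × 5/45 = $22,910. Book value $46,520.
Year 6: $206,190 × 4/45 = $18,328. Book value $28,192.
Year 7: $206,190 × 3/45 = $13,746. Book value $14,446.
Year 8: $206,190 × 2/45 = $9,164. Book value $5,282.
Year 9: $206,190 × 1/45 = $4,582. Book value $700.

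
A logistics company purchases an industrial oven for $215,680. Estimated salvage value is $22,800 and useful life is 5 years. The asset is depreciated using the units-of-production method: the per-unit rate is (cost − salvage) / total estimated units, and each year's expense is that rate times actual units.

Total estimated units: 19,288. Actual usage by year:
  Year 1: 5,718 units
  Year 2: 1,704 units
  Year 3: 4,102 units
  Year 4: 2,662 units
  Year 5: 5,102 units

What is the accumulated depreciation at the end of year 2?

Depreciable base = $215,680 − $22,800 = $192,880.
Rate = $192,880 / 19,288 units = $10 per unit.
Year 1: 5,718 × $10 = $57,180. Book value $158,500.
Year 2: 1,704 × $10 = $17,040. Book value $141,460.
Accumulated through year 2 = $215,680 − $141,460 = $74,220.

$74,220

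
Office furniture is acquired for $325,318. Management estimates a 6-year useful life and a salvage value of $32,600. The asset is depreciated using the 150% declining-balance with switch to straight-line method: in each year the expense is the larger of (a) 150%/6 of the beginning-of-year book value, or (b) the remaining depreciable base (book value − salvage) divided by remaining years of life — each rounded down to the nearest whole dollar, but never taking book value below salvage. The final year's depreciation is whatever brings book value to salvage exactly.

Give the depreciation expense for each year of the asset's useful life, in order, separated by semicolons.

$81,329; $60,997; $45,748; $34,881; $34,881; $34,882

Depreciable base = $325,318 − $32,600 = $292,718.
Year 1: DB = ⌊$325,318 × 150%/6⌋ = $81,329; SL = ⌊$292,718/6⌋ = $48,786 → take DB $81,329. Book value $243,989.
Year 2: DB = ⌊$243,989 × 150%/6⌋ = $60,997; SL = ⌊$211,389/5⌋ = $42,277 → take DB $60,997. Book value $182,992.
Year 3: DB = ⌊$182,992 × 150%/6⌋ = $45,748; SL = ⌊$150,392/4⌋ = $37,598 → take DB $45,748. Book value $137,244.
Year 4: DB = ⌊$137,244 × 150%/6⌋ = $34,311; SL = ⌊$104,644/3⌋ = $34,881 → take SL $34,881. Book value $102,363.
Year 5: DB = ⌊$102,363 × 150%/6⌋ = $25,590; SL = ⌊$69,763/2⌋ = $34,881 → take SL $34,881. Book value $67,482.
Year 6 (final): $67,482 − $32,600 = $34,882. Book value $32,600.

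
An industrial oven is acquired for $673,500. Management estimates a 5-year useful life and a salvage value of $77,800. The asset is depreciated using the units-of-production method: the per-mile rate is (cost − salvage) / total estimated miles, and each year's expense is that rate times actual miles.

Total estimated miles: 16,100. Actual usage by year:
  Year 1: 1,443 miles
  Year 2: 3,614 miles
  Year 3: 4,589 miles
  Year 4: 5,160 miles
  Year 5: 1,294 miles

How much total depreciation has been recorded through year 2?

Depreciable base = $673,500 − $77,800 = $595,700.
Rate = $595,700 / 16,100 miles = $37 per mile.
Year 1: 1,443 × $37 = $53,391. Book value $620,109.
Year 2: 3,614 × $37 = $133,718. Book value $486,391.
Accumulated through year 2 = $673,500 − $486,391 = $187,109.

$187,109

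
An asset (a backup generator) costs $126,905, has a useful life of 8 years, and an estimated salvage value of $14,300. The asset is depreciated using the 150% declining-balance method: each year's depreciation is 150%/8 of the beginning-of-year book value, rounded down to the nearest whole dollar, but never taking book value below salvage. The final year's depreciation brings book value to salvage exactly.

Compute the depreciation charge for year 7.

$6,846

Depreciable base = $126,905 − $14,300 = $112,605.
Year 1: ⌊$126,905 × 150%/8⌋ = $23,794. Book value $103,111.
Year 2: ⌊$103,111 × 150%/8⌋ = $19,333. Book value $83,778.
Year 3: ⌊$83,778 × 150%/8⌋ = $15,708. Book value $68,070.
Year 4: ⌊$68,070 × 150%/8⌋ = $12,763. Book value $55,307.
Year 5: ⌊$55,307 × 150%/8⌋ = $10,370. Book value $44,937.
Year 6: ⌊$44,937 × 150%/8⌋ = $8,425. Book value $36,512.
Year 7: ⌊$36,512 × 150%/8⌋ = $6,846. Book value $29,666.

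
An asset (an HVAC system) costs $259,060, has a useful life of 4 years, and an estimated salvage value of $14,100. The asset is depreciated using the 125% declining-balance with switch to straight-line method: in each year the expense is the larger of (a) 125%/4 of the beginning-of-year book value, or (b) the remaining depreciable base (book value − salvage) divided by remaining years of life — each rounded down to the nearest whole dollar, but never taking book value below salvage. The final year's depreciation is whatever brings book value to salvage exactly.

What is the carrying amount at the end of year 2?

$122,447

Depreciable base = $259,060 − $14,100 = $244,960.
Year 1: DB = ⌊$259,060 × 125%/4⌋ = $80,956; SL = ⌊$244,960/4⌋ = $61,240 → take DB $80,956. Book value $178,104.
Year 2: DB = ⌊$178,104 × 125%/4⌋ = $55,657; SL = ⌊$164,004/3⌋ = $54,668 → take DB $55,657. Book value $122,447.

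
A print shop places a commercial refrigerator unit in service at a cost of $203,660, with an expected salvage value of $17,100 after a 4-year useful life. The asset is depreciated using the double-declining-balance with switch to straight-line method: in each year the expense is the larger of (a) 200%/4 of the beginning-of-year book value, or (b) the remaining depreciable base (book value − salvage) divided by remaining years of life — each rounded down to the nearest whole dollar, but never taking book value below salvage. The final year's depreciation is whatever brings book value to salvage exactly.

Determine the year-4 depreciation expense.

Depreciable base = $203,660 − $17,100 = $186,560.
Year 1: DB = ⌊$203,660 × 200%/4⌋ = $101,830; SL = ⌊$186,560/4⌋ = $46,640 → take DB $101,830. Book value $101,830.
Year 2: DB = ⌊$101,830 × 200%/4⌋ = $50,915; SL = ⌊$84,730/3⌋ = $28,243 → take DB $50,915. Book value $50,915.
Year 3: DB = ⌊$50,915 × 200%/4⌋ = $25,457; SL = ⌊$33,815/2⌋ = $16,907 → take DB $25,457. Book value $25,458.
Year 4 (final): $25,458 − $17,100 = $8,358. Book value $17,100.

$8,358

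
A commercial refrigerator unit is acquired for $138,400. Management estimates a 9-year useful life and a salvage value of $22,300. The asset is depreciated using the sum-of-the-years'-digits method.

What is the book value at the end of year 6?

Depreciable base = $138,400 − $22,300 = $116,100.
Sum of the years' digits = 9+8+7+6+5+4+3+2+1 = 45.
Year 1: $116,100 × 9/45 = $23,220. Book value $115,180.
Year 2: $116,100 × 8/45 = $20,640. Book value $94,540.
Year 3: $116,100 × 7/45 = $18,060. Book value $76,480.
Year 4: $116,100 × 6/45 = $15,480. Book value $61,000.
Year 5: $116,100 × 5/45 = $12,900. Book value $48,100.
Year 6: $116,100 × 4/45 = $10,320. Book value $37,780.

$37,780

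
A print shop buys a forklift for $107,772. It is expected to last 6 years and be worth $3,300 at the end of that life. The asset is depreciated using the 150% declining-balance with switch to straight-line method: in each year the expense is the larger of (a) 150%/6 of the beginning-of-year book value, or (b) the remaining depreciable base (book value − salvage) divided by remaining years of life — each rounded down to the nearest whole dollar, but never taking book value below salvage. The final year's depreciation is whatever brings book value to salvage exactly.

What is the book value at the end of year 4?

$31,412

Depreciable base = $107,772 − $3,300 = $104,472.
Year 1: DB = ⌊$107,772 × 150%/6⌋ = $26,943; SL = ⌊$104,472/6⌋ = $17,412 → take DB $26,943. Book value $80,829.
Year 2: DB = ⌊$80,829 × 150%/6⌋ = $20,207; SL = ⌊$77,529/5⌋ = $15,505 → take DB $20,207. Book value $60,622.
Year 3: DB = ⌊$60,622 × 150%/6⌋ = $15,155; SL = ⌊$57,322/4⌋ = $14,330 → take DB $15,155. Book value $45,467.
Year 4: DB = ⌊$45,467 × 150%/6⌋ = $11,366; SL = ⌊$42,167/3⌋ = $14,055 → take SL $14,055. Book value $31,412.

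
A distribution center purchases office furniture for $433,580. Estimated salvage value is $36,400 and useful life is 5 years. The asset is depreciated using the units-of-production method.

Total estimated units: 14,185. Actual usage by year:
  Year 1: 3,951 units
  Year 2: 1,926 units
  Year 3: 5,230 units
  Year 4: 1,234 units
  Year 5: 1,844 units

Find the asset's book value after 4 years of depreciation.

Depreciable base = $433,580 − $36,400 = $397,180.
Rate = $397,180 / 14,185 units = $28 per unit.
Year 1: 3,951 × $28 = $110,628. Book value $322,952.
Year 2: 1,926 × $28 = $53,928. Book value $269,024.
Year 3: 5,230 × $28 = $146,440. Book value $122,584.
Year 4: 1,234 × $28 = $34,552. Book value $88,032.

$88,032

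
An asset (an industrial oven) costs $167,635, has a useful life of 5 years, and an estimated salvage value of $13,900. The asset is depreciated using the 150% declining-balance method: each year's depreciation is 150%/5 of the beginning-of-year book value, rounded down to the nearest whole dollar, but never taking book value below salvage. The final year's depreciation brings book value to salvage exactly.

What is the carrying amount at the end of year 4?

$40,250

Depreciable base = $167,635 − $13,900 = $153,735.
Year 1: ⌊$167,635 × 150%/5⌋ = $50,290. Book value $117,345.
Year 2: ⌊$117,345 × 150%/5⌋ = $35,203. Book value $82,142.
Year 3: ⌊$82,142 × 150%/5⌋ = $24,642. Book value $57,500.
Year 4: ⌊$57,500 × 150%/5⌋ = $17,250. Book value $40,250.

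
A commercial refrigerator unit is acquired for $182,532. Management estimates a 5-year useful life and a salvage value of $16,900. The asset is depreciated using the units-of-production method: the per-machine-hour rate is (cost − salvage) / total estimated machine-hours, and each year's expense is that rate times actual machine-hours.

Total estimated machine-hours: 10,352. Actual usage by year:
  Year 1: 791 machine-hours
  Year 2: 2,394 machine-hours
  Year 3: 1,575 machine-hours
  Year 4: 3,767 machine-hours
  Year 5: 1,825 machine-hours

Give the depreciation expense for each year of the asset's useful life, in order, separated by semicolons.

Depreciable base = $182,532 − $16,900 = $165,632.
Rate = $165,632 / 10,352 machine-hours = $16 per machine-hour.
Year 1: 791 × $16 = $12,656. Book value $169,876.
Year 2: 2,394 × $16 = $38,304. Book value $131,572.
Year 3: 1,575 × $16 = $25,200. Book value $106,372.
Year 4: 3,767 × $16 = $60,272. Book value $46,100.
Year 5: 1,825 × $16 = $29,200. Book value $16,900.

$12,656; $38,304; $25,200; $60,272; $29,200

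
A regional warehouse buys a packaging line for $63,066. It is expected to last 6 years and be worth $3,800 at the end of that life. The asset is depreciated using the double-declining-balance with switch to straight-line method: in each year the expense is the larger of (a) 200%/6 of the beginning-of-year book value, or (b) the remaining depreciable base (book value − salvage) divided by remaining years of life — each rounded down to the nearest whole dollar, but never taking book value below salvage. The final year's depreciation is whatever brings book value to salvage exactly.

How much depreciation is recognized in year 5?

$4,329

Depreciable base = $63,066 − $3,800 = $59,266.
Year 1: DB = ⌊$63,066 × 200%/6⌋ = $21,022; SL = ⌊$59,266/6⌋ = $9,877 → take DB $21,022. Book value $42,044.
Year 2: DB = ⌊$42,044 × 200%/6⌋ = $14,014; SL = ⌊$38,244/5⌋ = $7,648 → take DB $14,014. Book value $28,030.
Year 3: DB = ⌊$28,030 × 200%/6⌋ = $9,343; SL = ⌊$24,230/4⌋ = $6,057 → take DB $9,343. Book value $18,687.
Year 4: DB = ⌊$18,687 × 200%/6⌋ = $6,229; SL = ⌊$14,887/3⌋ = $4,962 → take DB $6,229. Book value $12,458.
Year 5: DB = ⌊$12,458 × 200%/6⌋ = $4,152; SL = ⌊$8,658/2⌋ = $4,329 → take SL $4,329. Book value $8,129.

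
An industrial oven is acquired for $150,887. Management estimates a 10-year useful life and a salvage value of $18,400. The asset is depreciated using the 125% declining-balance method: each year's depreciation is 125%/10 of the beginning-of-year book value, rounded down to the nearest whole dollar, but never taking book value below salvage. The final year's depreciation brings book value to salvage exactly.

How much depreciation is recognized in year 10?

Depreciable base = $150,887 − $18,400 = $132,487.
Year 1: ⌊$150,887 × 125%/10⌋ = $18,860. Book value $132,027.
Year 2: ⌊$132,027 × 125%/10⌋ = $16,503. Book value $115,524.
Year 3: ⌊$115,524 × 125%/10⌋ = $14,440. Book value $101,084.
Year 4: ⌊$101,084 × 125%/10⌋ = $12,635. Book value $88,449.
Year 5: ⌊$88,449 × 125%/10⌋ = $11,056. Book value $77,393.
Year 6: ⌊$77,393 × 125%/10⌋ = $9,674. Book value $67,719.
Year 7: ⌊$67,719 × 125%/10⌋ = $8,464. Book value $59,255.
Year 8: ⌊$59,255 × 125%/10⌋ = $7,406. Book value $51,849.
Year 9: ⌊$51,849 × 125%/10⌋ = $6,481. Book value $45,368.
Year 10 (final): $45,368 − $18,400 = $26,968. Book value $18,400.

$26,968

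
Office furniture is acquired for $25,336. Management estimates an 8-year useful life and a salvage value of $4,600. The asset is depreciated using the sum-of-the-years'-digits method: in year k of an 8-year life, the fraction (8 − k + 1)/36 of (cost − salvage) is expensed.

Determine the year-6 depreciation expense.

$1,728

Depreciable base = $25,336 − $4,600 = $20,736.
Sum of the years' digits = 8+7+6+5+4+3+2+1 = 36.
Year 1: $20,736 × 8/36 = $4,608. Book value $20,728.
Year 2: $20,736 × 7/36 = $4,032. Book value $16,696.
Year 3: $20,736 × 6/36 = $3,456. Book value $13,240.
Year 4: $20,736 × 5/36 = $2,880. Book value $10,360.
Year 5: $20,736 × 4/36 = $2,304. Book value $8,056.
Year 6: $20,736 × 3/36 = $1,728. Book value $6,328.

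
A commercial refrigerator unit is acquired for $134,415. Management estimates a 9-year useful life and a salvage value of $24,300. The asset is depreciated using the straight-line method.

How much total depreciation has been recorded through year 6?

Depreciable base = $134,415 − $24,300 = $110,115.
Annual expense = $110,115 / 9 = $12,235.
End of year 1: book value $122,180.
End of year 2: book value $109,945.
End of year 3: book value $97,710.
End of year 4: book value $85,475.
End of year 5: book value $73,240.
End of year 6: book value $61,005.
Accumulated through year 6 = $134,415 − $61,005 = $73,410.

$73,410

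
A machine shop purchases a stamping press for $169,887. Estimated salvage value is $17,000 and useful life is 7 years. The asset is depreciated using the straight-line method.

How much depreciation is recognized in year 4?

Depreciable base = $169,887 − $17,000 = $152,887.
Annual expense = $152,887 / 7 = $21,841.

$21,841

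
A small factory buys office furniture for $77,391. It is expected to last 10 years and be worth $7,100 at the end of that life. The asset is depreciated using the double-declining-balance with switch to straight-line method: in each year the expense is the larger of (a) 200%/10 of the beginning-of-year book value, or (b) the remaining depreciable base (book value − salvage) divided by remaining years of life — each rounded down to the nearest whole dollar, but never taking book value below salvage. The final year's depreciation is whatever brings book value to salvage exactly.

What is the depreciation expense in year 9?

Depreciable base = $77,391 − $7,100 = $70,291.
Year 1: DB = ⌊$77,391 × 200%/10⌋ = $15,478; SL = ⌊$70,291/10⌋ = $7,029 → take DB $15,478. Book value $61,913.
Year 2: DB = ⌊$61,913 × 200%/10⌋ = $12,382; SL = ⌊$54,813/9⌋ = $6,090 → take DB $12,382. Book value $49,531.
Year 3: DB = ⌊$49,531 × 200%/10⌋ = $9,906; SL = ⌊$42,431/8⌋ = $5,303 → take DB $9,906. Book value $39,625.
Year 4: DB = ⌊$39,625 × 200%/10⌋ = $7,925; SL = ⌊$32,525/7⌋ = $4,646 → take DB $7,925. Book value $31,700.
Year 5: DB = ⌊$31,700 × 200%/10⌋ = $6,340; SL = ⌊$24,600/6⌋ = $4,100 → take DB $6,340. Book value $25,360.
Year 6: DB = ⌊$25,360 × 200%/10⌋ = $5,072; SL = ⌊$18,260/5⌋ = $3,652 → take DB $5,072. Book value $20,288.
Year 7: DB = ⌊$20,288 × 200%/10⌋ = $4,057; SL = ⌊$13,188/4⌋ = $3,297 → take DB $4,057. Book value $16,231.
Year 8: DB = ⌊$16,231 × 200%/10⌋ = $3,246; SL = ⌊$9,131/3⌋ = $3,043 → take DB $3,246. Book value $12,985.
Year 9: DB = ⌊$12,985 × 200%/10⌋ = $2,597; SL = ⌊$5,885/2⌋ = $2,942 → take SL $2,942. Book value $10,043.

$2,942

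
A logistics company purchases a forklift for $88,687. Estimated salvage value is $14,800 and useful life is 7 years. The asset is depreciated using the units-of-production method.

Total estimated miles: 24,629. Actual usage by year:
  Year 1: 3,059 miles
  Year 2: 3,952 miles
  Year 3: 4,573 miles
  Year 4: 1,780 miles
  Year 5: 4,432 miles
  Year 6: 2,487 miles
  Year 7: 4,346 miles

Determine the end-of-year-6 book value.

Depreciable base = $88,687 − $14,800 = $73,887.
Rate = $73,887 / 24,629 miles = $3 per mile.
Year 1: 3,059 × $3 = $9,177. Book value $79,510.
Year 2: 3,952 × $3 = $11,856. Book value $67,654.
Year 3: 4,573 × $3 = $13,719. Book value $53,935.
Year 4: 1,780 × $3 = $5,340. Book value $48,595.
Year 5: 4,432 × $3 = $13,296. Book value $35,299.
Year 6: 2,487 × $3 = $7,461. Book value $27,838.

$27,838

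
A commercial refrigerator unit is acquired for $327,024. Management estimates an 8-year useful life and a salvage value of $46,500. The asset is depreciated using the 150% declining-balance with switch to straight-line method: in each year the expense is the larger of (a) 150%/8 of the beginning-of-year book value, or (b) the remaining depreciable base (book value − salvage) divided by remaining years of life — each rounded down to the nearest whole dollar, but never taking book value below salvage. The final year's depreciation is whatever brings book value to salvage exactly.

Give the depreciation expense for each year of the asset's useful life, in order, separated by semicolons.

$61,317; $49,820; $40,478; $32,889; $26,722; $23,099; $23,099; $23,100

Depreciable base = $327,024 − $46,500 = $280,524.
Year 1: DB = ⌊$327,024 × 150%/8⌋ = $61,317; SL = ⌊$280,524/8⌋ = $35,065 → take DB $61,317. Book value $265,707.
Year 2: DB = ⌊$265,707 × 150%/8⌋ = $49,820; SL = ⌊$219,207/7⌋ = $31,315 → take DB $49,820. Book value $215,887.
Year 3: DB = ⌊$215,887 × 150%/8⌋ = $40,478; SL = ⌊$169,387/6⌋ = $28,231 → take DB $40,478. Book value $175,409.
Year 4: DB = ⌊$175,409 × 150%/8⌋ = $32,889; SL = ⌊$128,909/5⌋ = $25,781 → take DB $32,889. Book value $142,520.
Year 5: DB = ⌊$142,520 × 150%/8⌋ = $26,722; SL = ⌊$96,020/4⌋ = $24,005 → take DB $26,722. Book value $115,798.
Year 6: DB = ⌊$115,798 × 150%/8⌋ = $21,712; SL = ⌊$69,298/3⌋ = $23,099 → take SL $23,099. Book value $92,699.
Year 7: DB = ⌊$92,699 × 150%/8⌋ = $17,381; SL = ⌊$46,199/2⌋ = $23,099 → take SL $23,099. Book value $69,600.
Year 8 (final): $69,600 − $46,500 = $23,100. Book value $46,500.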